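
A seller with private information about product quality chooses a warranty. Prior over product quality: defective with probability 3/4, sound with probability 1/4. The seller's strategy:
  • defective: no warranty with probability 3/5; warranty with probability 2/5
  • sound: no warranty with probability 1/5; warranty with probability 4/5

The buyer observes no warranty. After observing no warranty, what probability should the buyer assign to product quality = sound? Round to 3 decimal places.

P(no warranty) = (3/4)·(3/5) + (1/4)·(1/5) = 1/2
P(sound | no warranty) = ((1/4)·(1/5)) / (1/2) = (1/20) / (1/2) = 1/10

0.100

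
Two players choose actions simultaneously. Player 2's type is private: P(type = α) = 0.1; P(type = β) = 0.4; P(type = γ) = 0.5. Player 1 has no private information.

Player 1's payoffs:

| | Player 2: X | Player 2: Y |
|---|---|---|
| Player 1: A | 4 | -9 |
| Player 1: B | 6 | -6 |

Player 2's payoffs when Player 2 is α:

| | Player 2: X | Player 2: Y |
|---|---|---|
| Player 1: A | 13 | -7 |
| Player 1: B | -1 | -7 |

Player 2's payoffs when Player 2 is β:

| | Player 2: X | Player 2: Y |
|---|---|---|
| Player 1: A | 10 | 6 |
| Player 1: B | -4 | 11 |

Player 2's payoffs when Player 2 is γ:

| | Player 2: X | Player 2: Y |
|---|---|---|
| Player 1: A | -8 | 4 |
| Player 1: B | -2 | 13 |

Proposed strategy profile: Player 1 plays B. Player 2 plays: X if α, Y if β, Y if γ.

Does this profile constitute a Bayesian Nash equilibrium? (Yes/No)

Yes

A profile is a BNE iff every type of every player is best-responding given beliefs about the other side.
Player 1 plays B: E[B] = 0.1·(6) + 0.4·(-6) + 0.5·(-6) = -4.8; E[A] = -7.7. Best-responding. ✓
Player 2 (type α), facing B: X gives -1, Y gives -7. Proposed X is best. ✓
Player 2 (type β), facing B: X gives -4, Y gives 11. Proposed Y is best. ✓
Player 2 (type γ), facing B: X gives -2, Y gives 13. Proposed Y is best. ✓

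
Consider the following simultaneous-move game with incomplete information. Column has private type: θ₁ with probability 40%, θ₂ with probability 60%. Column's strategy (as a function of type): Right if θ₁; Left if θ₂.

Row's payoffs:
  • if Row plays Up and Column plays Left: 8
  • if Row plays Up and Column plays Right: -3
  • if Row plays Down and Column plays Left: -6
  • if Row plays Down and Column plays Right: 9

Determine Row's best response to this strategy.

Compute Row's expected payoff for each action, taking the expectation over Column's type.
E[Up] = 0.4·(-3) + 0.6·(8) = 3.6
E[Down] = 0.4·(9) + 0.6·(-6) = 0
Best response: Up (3.6 is the largest).

Up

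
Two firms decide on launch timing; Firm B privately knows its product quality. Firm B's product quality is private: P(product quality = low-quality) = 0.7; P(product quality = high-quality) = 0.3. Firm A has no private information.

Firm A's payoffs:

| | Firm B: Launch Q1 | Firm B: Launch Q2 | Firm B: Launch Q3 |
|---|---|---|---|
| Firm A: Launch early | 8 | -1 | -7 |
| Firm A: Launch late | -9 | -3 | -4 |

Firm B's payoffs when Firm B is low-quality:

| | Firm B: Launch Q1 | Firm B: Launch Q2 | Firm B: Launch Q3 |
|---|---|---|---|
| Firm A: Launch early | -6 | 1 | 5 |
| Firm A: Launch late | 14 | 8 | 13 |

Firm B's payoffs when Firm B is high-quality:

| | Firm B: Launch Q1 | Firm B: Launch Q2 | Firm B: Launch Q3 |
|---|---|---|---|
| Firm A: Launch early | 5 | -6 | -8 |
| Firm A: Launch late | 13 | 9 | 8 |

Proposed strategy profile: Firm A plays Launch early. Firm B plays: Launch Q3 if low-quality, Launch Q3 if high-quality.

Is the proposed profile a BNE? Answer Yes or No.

No

A profile is a BNE iff every type of every player is best-responding given beliefs about the other side.
Firm A plays Launch early: E[Launch early] = 0.7·(-7) + 0.3·(-7) = -7; E[Launch late] = -4. Not best-responding. ✗
Firm B (product quality low-quality), facing Launch early: Launch Q1 gives -6, Launch Q2 gives 1, Launch Q3 gives 5. Proposed Launch Q3 is best. ✓
Firm B (product quality high-quality), facing Launch early: Launch Q1 gives 5, Launch Q2 gives -6, Launch Q3 gives -8. Proposed Launch Q3 is not best — profitable deviation exists. ✗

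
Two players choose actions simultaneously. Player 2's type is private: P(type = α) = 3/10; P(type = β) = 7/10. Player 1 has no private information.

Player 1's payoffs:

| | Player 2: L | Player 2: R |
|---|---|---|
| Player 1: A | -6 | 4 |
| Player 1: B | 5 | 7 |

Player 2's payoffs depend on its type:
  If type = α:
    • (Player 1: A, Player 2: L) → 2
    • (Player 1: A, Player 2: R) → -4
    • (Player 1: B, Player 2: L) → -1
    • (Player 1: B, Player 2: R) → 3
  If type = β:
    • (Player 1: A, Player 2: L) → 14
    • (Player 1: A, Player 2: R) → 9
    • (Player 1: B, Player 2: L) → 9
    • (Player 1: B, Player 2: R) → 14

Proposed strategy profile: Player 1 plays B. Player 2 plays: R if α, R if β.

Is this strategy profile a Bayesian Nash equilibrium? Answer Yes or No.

Yes

A profile is a BNE iff every type of every player is best-responding given beliefs about the other side.
Player 1 plays B: E[B] = 3/10·(7) + 7/10·(7) = 7; E[A] = 4. Best-responding. ✓
Player 2 (type α), facing B: L gives -1, R gives 3. Proposed R is best. ✓
Player 2 (type β), facing B: L gives 9, R gives 14. Proposed R is best. ✓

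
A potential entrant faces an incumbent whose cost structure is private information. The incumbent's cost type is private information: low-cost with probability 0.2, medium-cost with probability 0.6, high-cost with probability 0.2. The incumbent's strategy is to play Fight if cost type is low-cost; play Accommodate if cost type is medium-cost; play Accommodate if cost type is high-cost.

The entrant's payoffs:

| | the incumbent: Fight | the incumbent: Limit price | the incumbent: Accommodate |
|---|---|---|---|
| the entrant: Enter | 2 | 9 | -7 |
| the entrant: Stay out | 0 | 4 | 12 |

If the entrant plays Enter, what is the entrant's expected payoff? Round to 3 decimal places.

-5.200

Take the expectation over the incumbent's cost type, weighting each type's action by its prior probability.
E[Enter] = 0.2·2 + 0.6·(-7) + 0.2·(-7) = 0.4 + (-4.2) + (-1.4) = -5.2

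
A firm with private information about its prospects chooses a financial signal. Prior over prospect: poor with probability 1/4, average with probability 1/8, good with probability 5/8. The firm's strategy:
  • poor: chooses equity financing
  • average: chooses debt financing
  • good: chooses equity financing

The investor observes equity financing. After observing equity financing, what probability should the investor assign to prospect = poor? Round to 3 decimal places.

P(equity financing) = (1/4)·1 + (1/8)·0 + (5/8)·1 = 7/8
P(poor | equity financing) = ((1/4)·1) / (7/8) = (1/4) / (7/8) = 2/7

0.286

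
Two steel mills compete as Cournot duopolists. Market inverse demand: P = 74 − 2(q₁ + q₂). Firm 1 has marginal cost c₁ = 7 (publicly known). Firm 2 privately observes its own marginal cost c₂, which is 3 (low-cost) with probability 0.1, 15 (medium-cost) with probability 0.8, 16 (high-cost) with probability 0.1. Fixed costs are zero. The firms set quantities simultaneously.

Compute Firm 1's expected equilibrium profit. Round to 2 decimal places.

303.40

Each type of Firm 2 best-responds to q₁; Firm 1 best-responds to the expected q₂ over Firm 2's types.
Firm 2 with cost c maximizes (74 − 2(q₁+q₂) − c)·q₂, giving q₂(c) = (74 − c − 2q₁)/4.
E[c₂] = 0.1·3 + 0.8·15 + 0.1·16 = 13.9
Firm 1's FOC against E[q₂] yields q₁ = (74 − 2·7 + E[c₂])/6 = (74 − 14 + 13.9)/6 = 12.3167.
E[P] = 74 − 2·(q₁ + E[q₂]) = 31.6333; Firm 1's expected profit = (E[P] − 7)·q₁ = (31.6333 − 7)·12.3167 = 303.401.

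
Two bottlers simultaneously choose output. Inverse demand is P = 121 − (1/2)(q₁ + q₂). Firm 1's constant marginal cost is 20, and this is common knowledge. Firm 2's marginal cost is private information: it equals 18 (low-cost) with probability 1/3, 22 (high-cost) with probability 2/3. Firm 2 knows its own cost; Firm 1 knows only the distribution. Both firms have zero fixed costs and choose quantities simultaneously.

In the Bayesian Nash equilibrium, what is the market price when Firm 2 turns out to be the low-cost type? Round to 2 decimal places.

52.56

Firm 2 with cost c maximizes (121 − (1/2)(q₁+q₂) − c)·q₂, giving q₂(c) = (121 − c − (1/2)q₁).
E[c₂] = 1/3·18 + 2/3·22 = 20.6667
Firm 1's FOC against E[q₂] yields q₁ = (121 − 2·20 + E[c₂])/(3/2) = (121 − 40 + 20.6667)/(3/2) = 67.7778.
q₂(low-cost) = 69.1111, so P = 121 − (1/2)·(67.7778 + 69.1111) = 52.5556.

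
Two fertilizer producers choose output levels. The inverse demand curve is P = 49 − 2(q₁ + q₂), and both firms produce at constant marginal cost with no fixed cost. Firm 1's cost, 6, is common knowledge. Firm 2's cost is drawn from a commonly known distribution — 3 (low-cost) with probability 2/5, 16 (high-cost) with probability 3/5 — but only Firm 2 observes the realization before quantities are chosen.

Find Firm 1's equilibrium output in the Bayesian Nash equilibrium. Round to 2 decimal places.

7.97

Type-c best response for Firm 2: q₂(c) = (49 − c)/4 − q₁/2.
Firm 1 maximizes expected profit; its first-order condition is 49 − 4q₁ − 2E[q₂] − 6 = 0.
Substituting E[q₂] and solving: E[c₂] = 10.8, so q₁ = (49 − 2·6 + 10.8)/6 = 7.96667.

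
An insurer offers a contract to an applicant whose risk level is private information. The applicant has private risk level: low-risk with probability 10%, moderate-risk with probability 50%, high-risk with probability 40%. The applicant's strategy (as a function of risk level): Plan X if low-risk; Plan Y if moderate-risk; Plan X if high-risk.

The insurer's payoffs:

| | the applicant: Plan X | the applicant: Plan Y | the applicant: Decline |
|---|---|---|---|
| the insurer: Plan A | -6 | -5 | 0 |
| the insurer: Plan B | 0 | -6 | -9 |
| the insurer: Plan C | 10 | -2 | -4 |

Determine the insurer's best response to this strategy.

Plan C

Compute the insurer's expected payoff for each action, taking the expectation over the applicant's type.
E[Plan A] = 0.1·(-6) + 0.5·(-5) + 0.4·(-6) = -5.5
E[Plan B] = 0.1·(0) + 0.5·(-6) + 0.4·(0) = -3
E[Plan C] = 0.1·(10) + 0.5·(-2) + 0.4·(10) = 4
Best response: Plan C (4 is the largest).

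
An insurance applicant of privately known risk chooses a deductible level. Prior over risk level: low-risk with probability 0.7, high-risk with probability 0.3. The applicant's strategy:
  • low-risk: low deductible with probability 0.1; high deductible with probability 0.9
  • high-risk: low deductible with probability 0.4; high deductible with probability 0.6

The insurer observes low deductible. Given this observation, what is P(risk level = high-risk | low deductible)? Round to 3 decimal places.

Apply Bayes' rule using the sender's strategy as the likelihood.
P(low deductible) = 0.7·0.1 + 0.3·0.4 = 0.19
P(high-risk | low deductible) = (0.3·0.4) / 0.19 = 0.12 / 0.19 = 0.631579

0.632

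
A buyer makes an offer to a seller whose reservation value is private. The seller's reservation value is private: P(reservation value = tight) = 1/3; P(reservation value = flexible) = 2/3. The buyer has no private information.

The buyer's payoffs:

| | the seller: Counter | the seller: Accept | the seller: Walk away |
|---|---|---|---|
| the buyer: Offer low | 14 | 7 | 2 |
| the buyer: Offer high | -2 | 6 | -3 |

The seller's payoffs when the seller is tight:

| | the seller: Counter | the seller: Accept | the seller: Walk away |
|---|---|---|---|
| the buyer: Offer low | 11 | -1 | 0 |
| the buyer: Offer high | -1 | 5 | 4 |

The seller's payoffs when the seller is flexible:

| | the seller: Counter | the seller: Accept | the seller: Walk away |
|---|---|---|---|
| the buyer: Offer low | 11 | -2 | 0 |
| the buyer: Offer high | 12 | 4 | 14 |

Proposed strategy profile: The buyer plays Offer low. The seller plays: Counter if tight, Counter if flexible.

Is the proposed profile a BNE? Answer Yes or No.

A profile is a BNE iff every type of every player is best-responding given beliefs about the other side.
The buyer plays Offer low: E[Offer low] = 1/3·(14) + 2/3·(14) = 14; E[Offer high] = -2. Best-responding. ✓
The seller (reservation value tight), facing Offer low: Counter gives 11, Accept gives -1, Walk away gives 0. Proposed Counter is best. ✓
The seller (reservation value flexible), facing Offer low: Counter gives 11, Accept gives -2, Walk away gives 0. Proposed Counter is best. ✓

Yes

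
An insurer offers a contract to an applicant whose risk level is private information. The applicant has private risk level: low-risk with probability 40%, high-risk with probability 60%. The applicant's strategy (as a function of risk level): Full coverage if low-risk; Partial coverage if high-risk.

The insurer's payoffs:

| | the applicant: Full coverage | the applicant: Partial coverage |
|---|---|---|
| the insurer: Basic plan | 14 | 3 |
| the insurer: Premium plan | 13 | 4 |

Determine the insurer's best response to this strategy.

Premium plan

Compute the insurer's expected payoff for each action, taking the expectation over the applicant's type.
E[Basic plan] = 0.4·(14) + 0.6·(3) = 7.4
E[Premium plan] = 0.4·(13) + 0.6·(4) = 7.6
Best response: Premium plan (7.6 is the largest).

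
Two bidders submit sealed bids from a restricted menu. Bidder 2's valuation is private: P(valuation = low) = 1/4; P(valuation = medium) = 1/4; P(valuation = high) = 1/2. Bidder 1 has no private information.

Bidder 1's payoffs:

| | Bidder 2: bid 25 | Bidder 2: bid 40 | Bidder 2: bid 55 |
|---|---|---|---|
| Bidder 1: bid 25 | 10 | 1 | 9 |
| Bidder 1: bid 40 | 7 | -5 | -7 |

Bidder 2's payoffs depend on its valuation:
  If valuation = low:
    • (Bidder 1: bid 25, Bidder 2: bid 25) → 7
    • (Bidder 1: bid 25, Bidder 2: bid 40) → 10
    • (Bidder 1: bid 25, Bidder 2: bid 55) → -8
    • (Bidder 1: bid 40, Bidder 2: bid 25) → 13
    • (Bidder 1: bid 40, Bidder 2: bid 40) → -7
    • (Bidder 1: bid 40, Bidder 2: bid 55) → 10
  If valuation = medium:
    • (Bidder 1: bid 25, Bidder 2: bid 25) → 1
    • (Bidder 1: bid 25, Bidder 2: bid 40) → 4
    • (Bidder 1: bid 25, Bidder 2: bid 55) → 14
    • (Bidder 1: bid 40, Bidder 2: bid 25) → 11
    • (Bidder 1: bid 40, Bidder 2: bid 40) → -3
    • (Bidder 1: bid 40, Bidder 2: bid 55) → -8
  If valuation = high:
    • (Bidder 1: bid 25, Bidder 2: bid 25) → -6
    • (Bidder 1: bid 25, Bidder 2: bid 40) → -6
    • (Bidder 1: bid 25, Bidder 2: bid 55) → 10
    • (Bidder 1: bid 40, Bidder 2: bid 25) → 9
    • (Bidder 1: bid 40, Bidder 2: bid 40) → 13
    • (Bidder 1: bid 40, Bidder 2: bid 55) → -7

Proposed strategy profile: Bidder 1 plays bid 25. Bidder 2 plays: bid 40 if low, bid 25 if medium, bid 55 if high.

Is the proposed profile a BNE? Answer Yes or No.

A profile is a BNE iff every type of every player is best-responding given beliefs about the other side.
Bidder 1 plays bid 25: E[bid 25] = 1/4·(1) + 1/4·(10) + 1/2·(9) = 29/4; E[bid 40] = -3. Best-responding. ✓
Bidder 2 (valuation low), facing bid 25: bid 25 gives 7, bid 40 gives 10, bid 55 gives -8. Proposed bid 40 is best. ✓
Bidder 2 (valuation medium), facing bid 25: bid 25 gives 1, bid 40 gives 4, bid 55 gives 14. Proposed bid 25 is not best — profitable deviation exists. ✗
Bidder 2 (valuation high), facing bid 25: bid 25 gives -6, bid 40 gives -6, bid 55 gives 10. Proposed bid 55 is best. ✓

No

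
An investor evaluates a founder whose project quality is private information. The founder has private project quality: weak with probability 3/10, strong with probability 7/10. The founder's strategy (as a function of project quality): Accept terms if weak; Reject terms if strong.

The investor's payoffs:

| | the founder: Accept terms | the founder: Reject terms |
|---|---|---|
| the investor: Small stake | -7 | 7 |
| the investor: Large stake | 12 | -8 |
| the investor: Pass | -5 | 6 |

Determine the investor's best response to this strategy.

Small stake

E[Small stake] = 3/10·(-7) + 7/10·(7) = 14/5
E[Large stake] = 3/10·(12) + 7/10·(-8) = -2
E[Pass] = 3/10·(-5) + 7/10·(6) = 27/10
Best response: Small stake (14/5 is the largest).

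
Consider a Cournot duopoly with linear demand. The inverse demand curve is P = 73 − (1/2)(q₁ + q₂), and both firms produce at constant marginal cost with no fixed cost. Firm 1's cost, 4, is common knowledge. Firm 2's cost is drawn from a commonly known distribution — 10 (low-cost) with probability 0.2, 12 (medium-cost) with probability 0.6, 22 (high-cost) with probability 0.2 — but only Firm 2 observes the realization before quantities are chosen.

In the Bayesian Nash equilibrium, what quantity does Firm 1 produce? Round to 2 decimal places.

52.40

Firm 2 with cost c maximizes (73 − (1/2)(q₁+q₂) − c)·q₂, giving q₂(c) = (73 − c − (1/2)q₁).
E[c₂] = 0.2·10 + 0.6·12 + 0.2·22 = 13.6
Firm 1's FOC against E[q₂] yields q₁ = (73 − 2·4 + E[c₂])/(3/2) = (73 − 8 + 13.6)/(3/2) = 52.4.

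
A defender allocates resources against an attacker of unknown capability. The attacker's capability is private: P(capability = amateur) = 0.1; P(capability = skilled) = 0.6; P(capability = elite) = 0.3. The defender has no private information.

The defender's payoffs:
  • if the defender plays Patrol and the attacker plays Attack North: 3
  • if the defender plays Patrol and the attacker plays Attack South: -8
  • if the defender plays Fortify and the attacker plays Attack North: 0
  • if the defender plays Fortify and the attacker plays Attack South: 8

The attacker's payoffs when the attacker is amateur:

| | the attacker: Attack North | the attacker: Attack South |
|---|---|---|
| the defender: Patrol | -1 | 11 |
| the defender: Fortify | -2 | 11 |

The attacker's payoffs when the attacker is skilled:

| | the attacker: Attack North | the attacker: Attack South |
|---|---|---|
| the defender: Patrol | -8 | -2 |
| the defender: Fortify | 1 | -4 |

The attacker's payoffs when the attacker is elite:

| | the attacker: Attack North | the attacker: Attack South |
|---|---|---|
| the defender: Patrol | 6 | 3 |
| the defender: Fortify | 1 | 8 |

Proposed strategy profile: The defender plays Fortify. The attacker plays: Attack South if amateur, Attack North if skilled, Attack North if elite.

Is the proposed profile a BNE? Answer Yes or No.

A profile is a BNE iff every type of every player is best-responding given beliefs about the other side.
The defender plays Fortify: E[Fortify] = 0.1·(8) + 0.6·(0) + 0.3·(0) = 0.8; E[Patrol] = 1.9. Not best-responding. ✗
The attacker (capability amateur), facing Fortify: Attack North gives -2, Attack South gives 11. Proposed Attack South is best. ✓
The attacker (capability skilled), facing Fortify: Attack North gives 1, Attack South gives -4. Proposed Attack North is best. ✓
The attacker (capability elite), facing Fortify: Attack North gives 1, Attack South gives 8. Proposed Attack North is not best — profitable deviation exists. ✗

No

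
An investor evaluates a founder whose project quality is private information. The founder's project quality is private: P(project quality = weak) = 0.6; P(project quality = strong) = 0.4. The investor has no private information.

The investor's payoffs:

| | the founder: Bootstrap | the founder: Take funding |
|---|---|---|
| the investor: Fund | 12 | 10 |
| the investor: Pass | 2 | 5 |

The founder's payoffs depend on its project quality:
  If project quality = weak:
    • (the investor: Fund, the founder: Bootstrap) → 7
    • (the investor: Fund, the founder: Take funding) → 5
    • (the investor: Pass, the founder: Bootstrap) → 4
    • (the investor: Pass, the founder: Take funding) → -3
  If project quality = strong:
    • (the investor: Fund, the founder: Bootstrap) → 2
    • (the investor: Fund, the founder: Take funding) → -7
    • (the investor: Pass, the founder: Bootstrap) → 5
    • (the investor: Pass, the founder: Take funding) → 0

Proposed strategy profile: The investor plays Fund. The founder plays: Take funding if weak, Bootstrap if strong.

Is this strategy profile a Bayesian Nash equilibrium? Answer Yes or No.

The investor plays Fund: E[Fund] = 0.6·(10) + 0.4·(12) = 10.8; E[Pass] = 3.8. Best-responding. ✓
The founder (project quality weak), facing Fund: Bootstrap gives 7, Take funding gives 5. Proposed Take funding is not best — profitable deviation exists. ✗
The founder (project quality strong), facing Fund: Bootstrap gives 2, Take funding gives -7. Proposed Bootstrap is best. ✓

No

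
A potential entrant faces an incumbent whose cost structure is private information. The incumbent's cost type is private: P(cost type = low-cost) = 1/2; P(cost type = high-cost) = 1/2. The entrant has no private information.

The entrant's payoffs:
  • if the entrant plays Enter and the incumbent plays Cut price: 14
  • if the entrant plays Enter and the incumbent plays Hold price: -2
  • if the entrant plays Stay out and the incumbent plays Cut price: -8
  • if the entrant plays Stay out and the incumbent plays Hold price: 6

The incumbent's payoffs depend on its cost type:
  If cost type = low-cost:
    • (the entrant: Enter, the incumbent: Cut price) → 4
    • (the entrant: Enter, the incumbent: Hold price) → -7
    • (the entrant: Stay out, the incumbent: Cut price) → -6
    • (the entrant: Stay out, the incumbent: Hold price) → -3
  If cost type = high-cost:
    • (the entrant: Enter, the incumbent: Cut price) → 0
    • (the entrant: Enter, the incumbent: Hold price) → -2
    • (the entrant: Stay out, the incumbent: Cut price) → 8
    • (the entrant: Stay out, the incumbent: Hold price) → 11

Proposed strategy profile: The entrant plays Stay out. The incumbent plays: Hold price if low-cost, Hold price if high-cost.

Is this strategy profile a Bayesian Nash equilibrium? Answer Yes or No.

Yes

A profile is a BNE iff every type of every player is best-responding given beliefs about the other side.
The entrant plays Stay out: E[Stay out] = 1/2·(6) + 1/2·(6) = 6; E[Enter] = -2. Best-responding. ✓
The incumbent (cost type low-cost), facing Stay out: Cut price gives -6, Hold price gives -3. Proposed Hold price is best. ✓
The incumbent (cost type high-cost), facing Stay out: Cut price gives 8, Hold price gives 11. Proposed Hold price is best. ✓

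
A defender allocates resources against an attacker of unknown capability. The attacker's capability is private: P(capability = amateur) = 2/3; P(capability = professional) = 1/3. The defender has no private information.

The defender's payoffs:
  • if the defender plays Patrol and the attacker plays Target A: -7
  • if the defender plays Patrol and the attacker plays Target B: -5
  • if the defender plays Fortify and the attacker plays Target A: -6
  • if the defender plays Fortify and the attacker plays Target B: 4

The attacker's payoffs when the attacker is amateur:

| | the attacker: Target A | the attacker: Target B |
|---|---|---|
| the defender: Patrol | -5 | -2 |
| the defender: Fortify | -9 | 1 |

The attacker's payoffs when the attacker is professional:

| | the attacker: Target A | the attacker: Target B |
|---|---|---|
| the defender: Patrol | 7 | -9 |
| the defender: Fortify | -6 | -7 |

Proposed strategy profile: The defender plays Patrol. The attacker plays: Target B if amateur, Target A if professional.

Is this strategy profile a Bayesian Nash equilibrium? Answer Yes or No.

A profile is a BNE iff every type of every player is best-responding given beliefs about the other side.
The defender plays Patrol: E[Patrol] = 2/3·(-5) + 1/3·(-7) = -17/3; E[Fortify] = 2/3. Not best-responding. ✗
The attacker (capability amateur), facing Patrol: Target A gives -5, Target B gives -2. Proposed Target B is best. ✓
The attacker (capability professional), facing Patrol: Target A gives 7, Target B gives -9. Proposed Target A is best. ✓

No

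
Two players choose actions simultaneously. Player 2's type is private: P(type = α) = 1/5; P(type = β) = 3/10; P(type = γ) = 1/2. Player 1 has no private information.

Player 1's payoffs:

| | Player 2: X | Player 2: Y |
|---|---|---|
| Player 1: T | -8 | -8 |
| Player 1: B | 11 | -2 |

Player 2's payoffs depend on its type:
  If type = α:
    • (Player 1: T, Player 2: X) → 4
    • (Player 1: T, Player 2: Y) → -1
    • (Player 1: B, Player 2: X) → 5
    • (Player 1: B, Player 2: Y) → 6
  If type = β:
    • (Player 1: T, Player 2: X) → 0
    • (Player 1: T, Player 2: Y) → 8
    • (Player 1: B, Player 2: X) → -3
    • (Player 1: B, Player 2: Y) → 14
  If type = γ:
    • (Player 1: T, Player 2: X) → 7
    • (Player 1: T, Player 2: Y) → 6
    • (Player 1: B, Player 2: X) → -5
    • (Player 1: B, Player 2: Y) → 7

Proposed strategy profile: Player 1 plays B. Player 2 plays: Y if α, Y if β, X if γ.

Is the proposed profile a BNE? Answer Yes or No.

No

Player 1 plays B: E[B] = 1/5·(-2) + 3/10·(-2) + 1/2·(11) = 9/2; E[T] = -8. Best-responding. ✓
Player 2 (type α), facing B: X gives 5, Y gives 6. Proposed Y is best. ✓
Player 2 (type β), facing B: X gives -3, Y gives 14. Proposed Y is best. ✓
Player 2 (type γ), facing B: X gives -5, Y gives 7. Proposed X is not best — profitable deviation exists. ✗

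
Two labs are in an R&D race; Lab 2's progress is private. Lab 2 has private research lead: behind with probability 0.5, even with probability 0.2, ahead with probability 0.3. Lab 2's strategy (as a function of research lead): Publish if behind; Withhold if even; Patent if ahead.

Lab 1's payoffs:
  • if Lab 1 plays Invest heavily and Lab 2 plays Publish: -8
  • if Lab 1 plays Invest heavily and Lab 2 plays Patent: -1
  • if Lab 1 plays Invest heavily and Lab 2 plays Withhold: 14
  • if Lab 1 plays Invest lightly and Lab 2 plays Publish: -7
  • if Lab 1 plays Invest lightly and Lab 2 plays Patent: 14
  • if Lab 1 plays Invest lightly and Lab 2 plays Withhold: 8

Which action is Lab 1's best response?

Invest lightly

Compute Lab 1's expected payoff for each action, taking the expectation over Lab 2's type.
E[Invest heavily] = 0.5·(-8) + 0.2·(14) + 0.3·(-1) = -1.5
E[Invest lightly] = 0.5·(-7) + 0.2·(8) + 0.3·(14) = 2.3
Best response: Invest lightly (2.3 is the largest).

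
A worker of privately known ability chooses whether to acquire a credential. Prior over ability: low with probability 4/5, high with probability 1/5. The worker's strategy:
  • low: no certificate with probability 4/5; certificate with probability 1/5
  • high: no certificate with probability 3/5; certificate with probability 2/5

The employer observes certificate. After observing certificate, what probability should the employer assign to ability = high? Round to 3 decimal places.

0.333

P(certificate) = (4/5)·(1/5) + (1/5)·(2/5) = 6/25
P(high | certificate) = ((1/5)·(2/5)) / (6/25) = (2/25) / (6/25) = 1/3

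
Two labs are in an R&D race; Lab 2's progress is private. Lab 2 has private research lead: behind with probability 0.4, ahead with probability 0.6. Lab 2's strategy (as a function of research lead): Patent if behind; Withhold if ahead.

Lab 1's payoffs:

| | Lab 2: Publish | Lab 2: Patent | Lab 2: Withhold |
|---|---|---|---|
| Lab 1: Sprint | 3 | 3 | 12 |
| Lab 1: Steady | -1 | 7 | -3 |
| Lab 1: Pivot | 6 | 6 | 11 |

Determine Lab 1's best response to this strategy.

Pivot

E[Sprint] = 0.4·(3) + 0.6·(12) = 8.4
E[Steady] = 0.4·(7) + 0.6·(-3) = 1
E[Pivot] = 0.4·(6) + 0.6·(11) = 9
Best response: Pivot (9 is the largest).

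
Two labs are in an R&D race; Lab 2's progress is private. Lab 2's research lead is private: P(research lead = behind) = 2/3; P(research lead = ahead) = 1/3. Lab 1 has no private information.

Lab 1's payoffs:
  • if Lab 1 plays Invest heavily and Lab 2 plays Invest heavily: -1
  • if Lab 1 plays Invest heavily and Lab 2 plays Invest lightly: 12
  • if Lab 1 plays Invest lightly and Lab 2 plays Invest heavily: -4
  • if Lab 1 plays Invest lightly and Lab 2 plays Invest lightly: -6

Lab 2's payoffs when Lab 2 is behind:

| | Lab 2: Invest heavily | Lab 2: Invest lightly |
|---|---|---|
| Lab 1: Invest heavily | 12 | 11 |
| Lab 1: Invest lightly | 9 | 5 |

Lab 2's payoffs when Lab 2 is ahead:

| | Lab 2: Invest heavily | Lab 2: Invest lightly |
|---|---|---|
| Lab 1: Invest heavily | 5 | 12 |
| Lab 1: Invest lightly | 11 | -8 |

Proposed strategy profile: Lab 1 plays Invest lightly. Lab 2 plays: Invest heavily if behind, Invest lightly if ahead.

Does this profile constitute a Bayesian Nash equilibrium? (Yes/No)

No

Lab 1 plays Invest lightly: E[Invest lightly] = 2/3·(-4) + 1/3·(-6) = -14/3; E[Invest heavily] = 10/3. Not best-responding. ✗
Lab 2 (research lead behind), facing Invest lightly: Invest heavily gives 9, Invest lightly gives 5. Proposed Invest heavily is best. ✓
Lab 2 (research lead ahead), facing Invest lightly: Invest heavily gives 11, Invest lightly gives -8. Proposed Invest lightly is not best — profitable deviation exists. ✗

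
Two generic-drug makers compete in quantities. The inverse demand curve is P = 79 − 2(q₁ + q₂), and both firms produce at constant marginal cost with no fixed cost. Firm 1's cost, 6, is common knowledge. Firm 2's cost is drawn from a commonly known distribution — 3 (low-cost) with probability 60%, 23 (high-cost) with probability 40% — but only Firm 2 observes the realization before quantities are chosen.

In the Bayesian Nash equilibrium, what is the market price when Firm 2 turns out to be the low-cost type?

Firm 2 with cost c maximizes (79 − 2(q₁+q₂) − c)·q₂, giving q₂(c) = (79 − c − 2q₁)/4.
E[c₂] = 0.6·3 + 0.4·23 = 11
Firm 1's FOC against E[q₂] yields q₁ = (79 − 2·6 + E[c₂])/6 = (79 − 12 + 11)/6 = 13.
q₂(low-cost) = 12.5, so P = 79 − 2·(13 + 12.5) = 28.

28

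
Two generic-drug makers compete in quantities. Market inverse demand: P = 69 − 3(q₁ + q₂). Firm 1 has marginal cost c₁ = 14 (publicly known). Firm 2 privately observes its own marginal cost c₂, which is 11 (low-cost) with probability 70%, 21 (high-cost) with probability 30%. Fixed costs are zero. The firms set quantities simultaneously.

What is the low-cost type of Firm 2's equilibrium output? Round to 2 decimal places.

6.61

Type-c best response for Firm 2: q₂(c) = (69 − c)/6 − q₁/2.
Firm 1 maximizes expected profit; its first-order condition is 69 − 6q₁ − 3E[q₂] − 14 = 0.
Substituting E[q₂] and solving: E[c₂] = 14, so q₁ = (69 − 2·14 + 14)/9 = 6.11111.
q₂(low-cost) = (69 − 11 − 3·6.11111)/6 = 6.61111.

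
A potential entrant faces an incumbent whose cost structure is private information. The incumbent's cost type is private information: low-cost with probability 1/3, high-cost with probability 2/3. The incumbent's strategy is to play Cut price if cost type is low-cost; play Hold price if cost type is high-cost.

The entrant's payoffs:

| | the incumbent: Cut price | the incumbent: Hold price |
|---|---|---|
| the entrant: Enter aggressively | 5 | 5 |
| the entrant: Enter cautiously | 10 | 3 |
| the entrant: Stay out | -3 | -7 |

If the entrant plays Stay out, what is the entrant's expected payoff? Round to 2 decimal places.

Take the expectation over the incumbent's cost type, weighting each type's action by its prior probability.
E[Stay out] = 1/3·(-3) + 2/3·(-7) = (-1) + (-14/3) = -17/3

-5.67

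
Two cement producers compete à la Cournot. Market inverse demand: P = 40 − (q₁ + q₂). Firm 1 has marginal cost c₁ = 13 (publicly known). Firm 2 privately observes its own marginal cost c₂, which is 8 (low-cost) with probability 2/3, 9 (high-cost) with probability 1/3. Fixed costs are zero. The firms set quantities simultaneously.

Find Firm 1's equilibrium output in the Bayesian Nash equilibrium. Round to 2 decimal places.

Type-c best response for Firm 2: q₂(c) = (40 − c)/2 − q₁/2.
Firm 1 maximizes expected profit; its first-order condition is 40 − 2q₁ − E[q₂] − 13 = 0.
Substituting E[q₂] and solving: E[c₂] = 8.33333, so q₁ = (40 − 2·13 + 8.33333)/3 = 7.44444.

7.44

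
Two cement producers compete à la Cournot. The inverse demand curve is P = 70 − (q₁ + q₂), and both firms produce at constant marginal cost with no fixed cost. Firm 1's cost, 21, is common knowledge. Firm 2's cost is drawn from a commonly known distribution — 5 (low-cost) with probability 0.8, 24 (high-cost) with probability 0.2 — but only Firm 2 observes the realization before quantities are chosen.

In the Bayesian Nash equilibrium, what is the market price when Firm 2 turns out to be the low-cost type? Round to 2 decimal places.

31.37

Type-c best response for Firm 2: q₂(c) = (70 − c)/2 − q₁/2.
Firm 1 maximizes expected profit; its first-order condition is 70 − 2q₁ − E[q₂] − 21 = 0.
Substituting E[q₂] and solving: E[c₂] = 8.8, so q₁ = (70 − 2·21 + 8.8)/3 = 12.2667.
q₂(low-cost) = 26.3667, so P = 70 − (12.2667 + 26.3667) = 31.3667.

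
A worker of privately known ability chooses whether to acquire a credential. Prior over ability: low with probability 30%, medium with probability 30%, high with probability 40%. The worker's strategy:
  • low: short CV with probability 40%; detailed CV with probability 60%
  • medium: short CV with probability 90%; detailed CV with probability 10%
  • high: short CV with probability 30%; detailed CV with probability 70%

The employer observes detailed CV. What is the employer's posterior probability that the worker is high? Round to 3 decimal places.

Apply Bayes' rule using the sender's strategy as the likelihood.
P(detailed CV) = 0.3·0.6 + 0.3·0.1 + 0.4·0.7 = 0.49
P(high | detailed CV) = (0.4·0.7) / 0.49 = 0.28 / 0.49 = 0.571429

0.571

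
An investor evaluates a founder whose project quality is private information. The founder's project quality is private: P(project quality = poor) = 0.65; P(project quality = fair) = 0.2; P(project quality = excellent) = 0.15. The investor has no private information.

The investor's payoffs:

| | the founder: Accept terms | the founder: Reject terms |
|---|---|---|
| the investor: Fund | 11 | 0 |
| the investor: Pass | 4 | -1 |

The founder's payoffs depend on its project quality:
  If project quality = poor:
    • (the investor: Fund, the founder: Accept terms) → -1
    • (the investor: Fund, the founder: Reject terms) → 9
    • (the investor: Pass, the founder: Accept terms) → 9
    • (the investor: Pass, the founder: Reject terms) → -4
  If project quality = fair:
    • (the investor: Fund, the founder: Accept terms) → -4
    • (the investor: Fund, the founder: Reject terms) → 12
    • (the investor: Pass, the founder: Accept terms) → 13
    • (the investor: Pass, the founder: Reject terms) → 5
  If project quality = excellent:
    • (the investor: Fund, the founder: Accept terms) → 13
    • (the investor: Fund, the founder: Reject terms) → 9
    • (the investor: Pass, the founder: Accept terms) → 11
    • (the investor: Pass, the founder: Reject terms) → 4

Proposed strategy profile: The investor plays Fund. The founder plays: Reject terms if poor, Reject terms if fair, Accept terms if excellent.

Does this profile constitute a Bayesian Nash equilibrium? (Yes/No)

Yes

A profile is a BNE iff every type of every player is best-responding given beliefs about the other side.
The investor plays Fund: E[Fund] = 0.65·(0) + 0.2·(0) + 0.15·(11) = 1.65; E[Pass] = -0.25. Best-responding. ✓
The founder (project quality poor), facing Fund: Accept terms gives -1, Reject terms gives 9. Proposed Reject terms is best. ✓
The founder (project quality fair), facing Fund: Accept terms gives -4, Reject terms gives 12. Proposed Reject terms is best. ✓
The founder (project quality excellent), facing Fund: Accept terms gives 13, Reject terms gives 9. Proposed Accept terms is best. ✓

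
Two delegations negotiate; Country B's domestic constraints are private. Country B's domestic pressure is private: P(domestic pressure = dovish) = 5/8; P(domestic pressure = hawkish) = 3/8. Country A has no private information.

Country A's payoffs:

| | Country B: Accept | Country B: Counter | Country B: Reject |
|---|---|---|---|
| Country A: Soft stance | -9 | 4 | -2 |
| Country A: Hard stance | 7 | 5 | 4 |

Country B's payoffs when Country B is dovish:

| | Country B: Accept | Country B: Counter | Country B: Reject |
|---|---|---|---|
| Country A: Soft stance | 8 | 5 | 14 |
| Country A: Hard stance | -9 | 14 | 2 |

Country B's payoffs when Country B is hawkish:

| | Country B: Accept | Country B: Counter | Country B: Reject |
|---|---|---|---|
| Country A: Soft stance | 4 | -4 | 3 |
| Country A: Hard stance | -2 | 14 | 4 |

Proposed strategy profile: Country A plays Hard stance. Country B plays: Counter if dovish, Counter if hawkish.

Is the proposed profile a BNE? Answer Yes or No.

Yes

Country A plays Hard stance: E[Hard stance] = 5/8·(5) + 3/8·(5) = 5; E[Soft stance] = 4. Best-responding. ✓
Country B (domestic pressure dovish), facing Hard stance: Accept gives -9, Counter gives 14, Reject gives 2. Proposed Counter is best. ✓
Country B (domestic pressure hawkish), facing Hard stance: Accept gives -2, Counter gives 14, Reject gives 4. Proposed Counter is best. ✓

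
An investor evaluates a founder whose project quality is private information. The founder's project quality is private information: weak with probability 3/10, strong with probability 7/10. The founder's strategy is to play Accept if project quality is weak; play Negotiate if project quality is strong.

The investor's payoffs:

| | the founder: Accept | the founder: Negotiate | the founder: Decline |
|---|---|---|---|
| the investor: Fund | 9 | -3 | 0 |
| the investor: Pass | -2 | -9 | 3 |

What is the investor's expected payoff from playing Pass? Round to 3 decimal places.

Take the expectation over the founder's project quality, weighting each type's action by its prior probability.
E[Pass] = 3/10·(-2) + 7/10·(-9) = (-3/5) + (-63/10) = -69/10

-6.900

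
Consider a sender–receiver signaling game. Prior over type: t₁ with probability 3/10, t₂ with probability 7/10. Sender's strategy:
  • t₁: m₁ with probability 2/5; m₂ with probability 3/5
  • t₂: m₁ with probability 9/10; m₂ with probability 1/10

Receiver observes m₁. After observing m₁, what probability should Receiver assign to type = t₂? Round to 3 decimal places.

P(m₁) = (3/10)·(2/5) + (7/10)·(9/10) = 3/4
P(t₂ | m₁) = ((7/10)·(9/10)) / (3/4) = (63/100) / (3/4) = 21/25

0.840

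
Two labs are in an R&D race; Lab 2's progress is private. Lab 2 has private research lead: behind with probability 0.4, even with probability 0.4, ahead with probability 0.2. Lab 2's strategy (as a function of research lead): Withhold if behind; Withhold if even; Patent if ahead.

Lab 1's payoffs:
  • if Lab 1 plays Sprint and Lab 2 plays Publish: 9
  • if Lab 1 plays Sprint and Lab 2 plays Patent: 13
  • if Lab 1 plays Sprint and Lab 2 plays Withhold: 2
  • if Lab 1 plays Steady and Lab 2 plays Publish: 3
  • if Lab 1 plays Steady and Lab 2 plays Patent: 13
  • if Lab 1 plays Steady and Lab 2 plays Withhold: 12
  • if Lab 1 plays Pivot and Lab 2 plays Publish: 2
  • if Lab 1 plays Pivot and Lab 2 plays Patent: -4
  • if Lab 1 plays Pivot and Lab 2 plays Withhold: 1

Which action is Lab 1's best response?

Steady

E[Sprint] = 0.4·(2) + 0.4·(2) + 0.2·(13) = 4.2
E[Steady] = 0.4·(12) + 0.4·(12) + 0.2·(13) = 12.2
E[Pivot] = 0.4·(1) + 0.4·(1) + 0.2·(-4) = 0
Best response: Steady (12.2 is the largest).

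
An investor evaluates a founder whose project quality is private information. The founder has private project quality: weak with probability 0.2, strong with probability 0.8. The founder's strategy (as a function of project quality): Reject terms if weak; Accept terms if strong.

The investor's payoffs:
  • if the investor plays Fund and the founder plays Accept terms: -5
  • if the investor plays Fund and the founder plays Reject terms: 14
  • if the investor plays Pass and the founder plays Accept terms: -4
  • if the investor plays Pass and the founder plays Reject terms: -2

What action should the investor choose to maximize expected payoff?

Compute the investor's expected payoff for each action, taking the expectation over the founder's type.
E[Fund] = 0.2·(14) + 0.8·(-5) = -1.2
E[Pass] = 0.2·(-2) + 0.8·(-4) = -3.6
Best response: Fund (-1.2 is the largest).

Fund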